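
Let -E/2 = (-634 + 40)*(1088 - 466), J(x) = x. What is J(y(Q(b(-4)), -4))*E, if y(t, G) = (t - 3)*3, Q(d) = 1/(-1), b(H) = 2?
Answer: -8867232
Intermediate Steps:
Q(d) = -1
y(t, G) = -9 + 3*t (y(t, G) = (-3 + t)*3 = -9 + 3*t)
E = 738936 (E = -2*(-634 + 40)*(1088 - 466) = -(-1188)*622 = -2*(-369468) = 738936)
J(y(Q(b(-4)), -4))*E = (-9 + 3*(-1))*738936 = (-9 - 3)*738936 = -12*738936 = -8867232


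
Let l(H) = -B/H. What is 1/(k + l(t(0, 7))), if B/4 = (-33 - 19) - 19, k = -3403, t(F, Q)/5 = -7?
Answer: -35/119389 ≈ -0.00029316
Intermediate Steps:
t(F, Q) = -35 (t(F, Q) = 5*(-7) = -35)
B = -284 (B = 4*((-33 - 19) - 19) = 4*(-52 - 19) = 4*(-71) = -284)
l(H) = 284/H (l(H) = -(-284)/H = 284/H)
1/(k + l(t(0, 7))) = 1/(-3403 + 284/(-35)) = 1/(-3403 + 284*(-1/35)) = 1/(-3403 - 284/35) = 1/(-119389/35) = -35/119389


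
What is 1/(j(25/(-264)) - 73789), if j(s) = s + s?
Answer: -132/9740173 ≈ -1.3552e-5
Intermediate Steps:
j(s) = 2*s
1/(j(25/(-264)) - 73789) = 1/(2*(25/(-264)) - 73789) = 1/(2*(25*(-1/264)) - 73789) = 1/(2*(-25/264) - 73789) = 1/(-25/132 - 73789) = 1/(-9740173/132) = -132/9740173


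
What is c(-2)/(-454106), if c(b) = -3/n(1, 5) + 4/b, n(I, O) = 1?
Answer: 5/454106 ≈ 1.1011e-5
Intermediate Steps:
c(b) = -3 + 4/b (c(b) = -3/1 + 4/b = -3*1 + 4/b = -3 + 4/b)
c(-2)/(-454106) = (-3 + 4/(-2))/(-454106) = -(-3 + 4*(-½))/454106 = -(-3 - 2)/454106 = -1/454106*(-5) = 5/454106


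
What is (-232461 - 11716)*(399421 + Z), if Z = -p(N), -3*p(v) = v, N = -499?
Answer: -292466420228/3 ≈ -9.7489e+10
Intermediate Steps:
p(v) = -v/3
Z = -499/3 (Z = -(-1)*(-499)/3 = -1*499/3 = -499/3 ≈ -166.33)
(-232461 - 11716)*(399421 + Z) = (-232461 - 11716)*(399421 - 499/3) = -244177*1197764/3 = -292466420228/3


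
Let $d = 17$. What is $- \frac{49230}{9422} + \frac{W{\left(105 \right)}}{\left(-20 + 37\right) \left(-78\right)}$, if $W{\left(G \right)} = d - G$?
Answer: $- \frac{16112461}{3123393} \approx -5.1586$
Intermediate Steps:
$W{\left(G \right)} = 17 - G$
$- \frac{49230}{9422} + \frac{W{\left(105 \right)}}{\left(-20 + 37\right) \left(-78\right)} = - \frac{49230}{9422} + \frac{17 - 105}{\left(-20 + 37\right) \left(-78\right)} = \left(-49230\right) \frac{1}{9422} + \frac{17 - 105}{17 \left(-78\right)} = - \frac{24615}{4711} - \frac{88}{-1326} = - \frac{24615}{4711} - - \frac{44}{663} = - \frac{24615}{4711} + \frac{44}{663} = - \frac{16112461}{3123393}$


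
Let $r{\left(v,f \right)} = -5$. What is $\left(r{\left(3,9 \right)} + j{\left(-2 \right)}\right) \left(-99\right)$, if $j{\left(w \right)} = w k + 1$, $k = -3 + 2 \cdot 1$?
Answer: $198$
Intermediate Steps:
$k = -1$ ($k = -3 + 2 = -1$)
$j{\left(w \right)} = 1 - w$ ($j{\left(w \right)} = w \left(-1\right) + 1 = - w + 1 = 1 - w$)
$\left(r{\left(3,9 \right)} + j{\left(-2 \right)}\right) \left(-99\right) = \left(-5 + \left(1 - -2\right)\right) \left(-99\right) = \left(-5 + \left(1 + 2\right)\right) \left(-99\right) = \left(-5 + 3\right) \left(-99\right) = \left(-2\right) \left(-99\right) = 198$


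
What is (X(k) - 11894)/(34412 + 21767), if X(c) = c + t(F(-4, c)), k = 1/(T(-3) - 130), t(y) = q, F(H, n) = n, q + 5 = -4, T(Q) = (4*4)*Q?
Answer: -2118735/9999862 ≈ -0.21188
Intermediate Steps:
T(Q) = 16*Q
q = -9 (q = -5 - 4 = -9)
t(y) = -9
k = -1/178 (k = 1/(16*(-3) - 130) = 1/(-48 - 130) = 1/(-178) = -1/178 ≈ -0.0056180)
X(c) = -9 + c (X(c) = c - 9 = -9 + c)
(X(k) - 11894)/(34412 + 21767) = ((-9 - 1/178) - 11894)/(34412 + 21767) = (-1603/178 - 11894)/56179 = -2118735/178*1/56179 = -2118735/9999862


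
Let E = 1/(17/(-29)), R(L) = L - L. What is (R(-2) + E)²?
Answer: 841/289 ≈ 2.9100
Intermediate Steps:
R(L) = 0
E = -29/17 (E = 1/(17*(-1/29)) = 1/(-17/29) = -29/17 ≈ -1.7059)
(R(-2) + E)² = (0 - 29/17)² = (-29/17)² = 841/289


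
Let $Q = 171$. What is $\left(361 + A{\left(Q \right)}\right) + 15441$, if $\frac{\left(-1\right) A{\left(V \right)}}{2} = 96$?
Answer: $15610$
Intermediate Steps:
$A{\left(V \right)} = -192$ ($A{\left(V \right)} = \left(-2\right) 96 = -192$)
$\left(361 + A{\left(Q \right)}\right) + 15441 = \left(361 - 192\right) + 15441 = 169 + 15441 = 15610$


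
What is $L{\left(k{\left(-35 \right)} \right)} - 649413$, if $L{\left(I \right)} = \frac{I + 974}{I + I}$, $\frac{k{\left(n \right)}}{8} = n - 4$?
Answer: $- \frac{202617187}{312} \approx -6.4941 \cdot 10^{5}$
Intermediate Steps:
$k{\left(n \right)} = -32 + 8 n$ ($k{\left(n \right)} = 8 \left(n - 4\right) = 8 \left(-4 + n\right) = -32 + 8 n$)
$L{\left(I \right)} = \frac{974 + I}{2 I}$
$L{\left(k{\left(-35 \right)} \right)} - 649413 = \frac{974 + \left(-32 + 8 \left(-35\right)\right)}{2 \left(-32 + 8 \left(-35\right)\right)} - 649413 = \frac{974 - 312}{2 \left(-32 - 280\right)} - 649413 = \frac{974 - 312}{2 \left(-312\right)} - 649413 = \frac{1}{2} \left(- \frac{1}{312}\right) 662 - 649413 = - \frac{331}{312} - 649413 = - \frac{202617187}{312}$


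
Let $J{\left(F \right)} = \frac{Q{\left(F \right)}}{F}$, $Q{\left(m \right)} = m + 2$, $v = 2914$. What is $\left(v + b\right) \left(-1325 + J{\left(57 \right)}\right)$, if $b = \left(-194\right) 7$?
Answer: $- \frac{117425096}{57} \approx -2.0601 \cdot 10^{6}$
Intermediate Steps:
$Q{\left(m \right)} = 2 + m$
$b = -1358$
$J{\left(F \right)} = \frac{2 + F}{F}$
$\left(v + b\right) \left(-1325 + J{\left(57 \right)}\right) = \left(2914 - 1358\right) \left(-1325 + \frac{2 + 57}{57}\right) = 1556 \left(-1325 + \frac{1}{57} \cdot 59\right) = 1556 \left(-1325 + \frac{59}{57}\right) = 1556 \left(- \frac{75466}{57}\right) = - \frac{117425096}{57}$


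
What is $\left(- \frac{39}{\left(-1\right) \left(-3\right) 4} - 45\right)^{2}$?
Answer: $\frac{37249}{16} \approx 2328.1$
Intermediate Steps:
$\left(- \frac{39}{\left(-1\right) \left(-3\right) 4} - 45\right)^{2} = \left(- \frac{39}{3 \cdot 4} - 45\right)^{2} = \left(- \frac{39}{12} - 45\right)^{2} = \left(\left(-39\right) \frac{1}{12} - 45\right)^{2} = \left(- \frac{13}{4} - 45\right)^{2} = \left(- \frac{193}{4}\right)^{2} = \frac{37249}{16}$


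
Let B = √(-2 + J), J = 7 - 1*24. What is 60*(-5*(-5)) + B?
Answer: 1500 + I*√19 ≈ 1500.0 + 4.3589*I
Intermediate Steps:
J = -17 (J = 7 - 24 = -17)
B = I*√19 (B = √(-2 - 17) = √(-19) = I*√19 ≈ 4.3589*I)
60*(-5*(-5)) + B = 60*(-5*(-5)) + I*√19 = 60*25 + I*√19 = 1500 + I*√19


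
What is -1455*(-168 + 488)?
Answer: -465600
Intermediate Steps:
-1455*(-168 + 488) = -1455*320 = -465600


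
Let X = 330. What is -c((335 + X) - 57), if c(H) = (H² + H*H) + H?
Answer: -739936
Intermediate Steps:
c(H) = H + 2*H² (c(H) = (H² + H²) + H = 2*H² + H = H + 2*H²)
-c((335 + X) - 57) = -((335 + 330) - 57)*(1 + 2*((335 + 330) - 57)) = -(665 - 57)*(1 + 2*(665 - 57)) = -608*(1 + 2*608) = -608*(1 + 1216) = -608*1217 = -1*739936 = -739936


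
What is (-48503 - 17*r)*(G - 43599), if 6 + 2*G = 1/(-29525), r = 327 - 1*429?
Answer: 120416055485669/59050 ≈ 2.0392e+9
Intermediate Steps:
r = -102 (r = 327 - 429 = -102)
G = -177151/59050 (G = -3 + (1/2)/(-29525) = -3 + (1/2)*(-1/29525) = -3 - 1/59050 = -177151/59050 ≈ -3.0000)
(-48503 - 17*r)*(G - 43599) = (-48503 - 17*(-102))*(-177151/59050 - 43599) = (-48503 + 1734)*(-2574698101/59050) = -46769*(-2574698101/59050) = 120416055485669/59050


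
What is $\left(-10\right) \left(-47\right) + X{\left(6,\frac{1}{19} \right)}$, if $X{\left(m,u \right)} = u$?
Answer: $\frac{8931}{19} \approx 470.05$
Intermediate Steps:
$\left(-10\right) \left(-47\right) + X{\left(6,\frac{1}{19} \right)} = \left(-10\right) \left(-47\right) + \frac{1}{19} = 470 + \frac{1}{19} = \frac{8931}{19}$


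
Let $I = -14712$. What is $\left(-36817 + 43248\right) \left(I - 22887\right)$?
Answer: $-241799169$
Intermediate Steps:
$\left(-36817 + 43248\right) \left(I - 22887\right) = \left(-36817 + 43248\right) \left(-14712 - 22887\right) = 6431 \left(-37599\right) = -241799169$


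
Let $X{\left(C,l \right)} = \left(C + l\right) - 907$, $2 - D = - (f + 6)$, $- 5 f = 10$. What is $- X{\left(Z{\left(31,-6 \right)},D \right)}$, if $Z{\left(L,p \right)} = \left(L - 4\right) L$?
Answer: $64$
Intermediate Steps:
$f = -2$ ($f = \left(- \frac{1}{5}\right) 10 = -2$)
$Z{\left(L,p \right)} = L \left(-4 + L\right)$ ($Z{\left(L,p \right)} = \left(-4 + L\right) L = L \left(-4 + L\right)$)
$D = 6$ ($D = 2 - - (-2 + 6) = 2 - \left(-1\right) 4 = 2 - -4 = 2 + 4 = 6$)
$X{\left(C,l \right)} = -907 + C + l$
$- X{\left(Z{\left(31,-6 \right)},D \right)} = - (-907 + 31 \left(-4 + 31\right) + 6) = - (-907 + 31 \cdot 27 + 6) = - (-907 + 837 + 6) = \left(-1\right) \left(-64\right) = 64$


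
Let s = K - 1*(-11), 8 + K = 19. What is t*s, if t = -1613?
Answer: -35486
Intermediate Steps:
K = 11 (K = -8 + 19 = 11)
s = 22 (s = 11 - 1*(-11) = 11 + 11 = 22)
t*s = -1613*22 = -35486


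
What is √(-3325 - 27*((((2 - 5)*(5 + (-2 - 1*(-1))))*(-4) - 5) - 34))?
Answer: 4*I*√223 ≈ 59.733*I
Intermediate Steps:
√(-3325 - 27*((((2 - 5)*(5 + (-2 - 1*(-1))))*(-4) - 5) - 34)) = √(-3325 - 27*((-3*(5 + (-2 + 1))*(-4) - 5) - 34)) = √(-3325 - 27*((-3*(5 - 1)*(-4) - 5) - 34)) = √(-3325 - 27*((-3*4*(-4) - 5) - 34)) = √(-3325 - 27*((-12*(-4) - 5) - 34)) = √(-3325 - 27*((48 - 5) - 34)) = √(-3325 - 27*(43 - 34)) = √(-3325 - 27*9) = √(-3325 - 243) = √(-3568) = 4*I*√223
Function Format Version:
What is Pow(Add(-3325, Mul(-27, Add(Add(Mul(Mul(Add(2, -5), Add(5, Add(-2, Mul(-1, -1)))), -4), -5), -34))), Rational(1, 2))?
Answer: Mul(4, I, Pow(223, Rational(1, 2))) ≈ Mul(59.733, I)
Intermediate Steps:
Pow(Add(-3325, Mul(-27, Add(Add(Mul(Mul(Add(2, -5), Add(5, Add(-2, Mul(-1, -1)))), -4), -5), -34))), Rational(1, 2)) = Pow(Add(-3325, Mul(-27, Add(Add(Mul(Mul(-3, Add(5, Add(-2, 1))), -4), -5), -34))), Rational(1, 2)) = Pow(Add(-3325, Mul(-27, Add(Add(Mul(Mul(-3, Add(5, -1)), -4), -5), -34))), Rational(1, 2)) = Pow(Add(-3325, Mul(-27, Add(Add(Mul(Mul(-3, 4), -4), -5), -34))), Rational(1, 2)) = Pow(Add(-3325, Mul(-27, Add(Add(Mul(-12, -4), -5), -34))), Rational(1, 2)) = Pow(Add(-3325, Mul(-27, Add(Add(48, -5), -34))), Rational(1, 2)) = Pow(Add(-3325, Mul(-27, Add(43, -34))), Rational(1, 2)) = Pow(Add(-3325, Mul(-27, 9)), Rational(1, 2)) = Pow(Add(-3325, -243), Rational(1, 2)) = Pow(-3568, Rational(1, 2)) = Mul(4, I, Pow(223, Rational(1, 2)))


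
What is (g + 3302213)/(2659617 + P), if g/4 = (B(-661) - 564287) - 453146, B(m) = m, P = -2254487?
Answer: -770163/405130 ≈ -1.9010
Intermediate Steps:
g = -4072376 (g = 4*((-661 - 564287) - 453146) = 4*(-564948 - 453146) = 4*(-1018094) = -4072376)
(g + 3302213)/(2659617 + P) = (-4072376 + 3302213)/(2659617 - 2254487) = -770163/405130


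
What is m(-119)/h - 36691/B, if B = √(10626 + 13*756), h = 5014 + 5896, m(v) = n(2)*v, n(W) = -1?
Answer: 119/10910 - 36691*√20454/20454 ≈ -256.54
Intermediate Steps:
m(v) = -v
h = 10910
B = √20454 (B = √(10626 + 9828) = √20454 ≈ 143.02)
m(-119)/h - 36691/B = -1*(-119)/10910 - 36691*√20454/20454 = 119*(1/10910) - 36691*√20454/20454 = 119/10910 - 36691*√20454/20454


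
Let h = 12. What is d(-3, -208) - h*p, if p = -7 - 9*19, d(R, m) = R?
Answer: 2133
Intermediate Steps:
p = -178 (p = -7 - 171 = -178)
d(-3, -208) - h*p = -3 - 12*(-178) = -3 - 1*(-2136) = -3 + 2136 = 2133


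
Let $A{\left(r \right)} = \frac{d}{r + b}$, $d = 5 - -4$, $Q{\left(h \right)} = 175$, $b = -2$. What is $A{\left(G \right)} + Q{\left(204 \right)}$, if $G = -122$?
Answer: $\frac{21691}{124} \approx 174.93$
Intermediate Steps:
$d = 9$ ($d = 5 + 4 = 9$)
$A{\left(r \right)} = \frac{9}{-2 + r}$ ($A{\left(r \right)} = \frac{9}{r - 2} = \frac{9}{-2 + r}$)
$A{\left(G \right)} + Q{\left(204 \right)} = \frac{9}{-2 - 122} + 175 = \frac{9}{-124} + 175 = 9 \left(- \frac{1}{124}\right) + 175 = - \frac{9}{124} + 175 = \frac{21691}{124}$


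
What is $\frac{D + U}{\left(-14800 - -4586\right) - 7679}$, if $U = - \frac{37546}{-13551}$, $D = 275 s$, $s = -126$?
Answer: $\frac{469504604}{242468043} \approx 1.9364$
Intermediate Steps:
$D = -34650$ ($D = 275 \left(-126\right) = -34650$)
$U = \frac{37546}{13551}$ ($U = \left(-37546\right) \left(- \frac{1}{13551}\right) = \frac{37546}{13551} \approx 2.7707$)
$\frac{D + U}{\left(-14800 - -4586\right) - 7679} = \frac{-34650 + \frac{37546}{13551}}{\left(-14800 - -4586\right) - 7679} = - \frac{469504604}{13551 \left(\left(-14800 + 4586\right) - 7679\right)} = - \frac{469504604}{13551 \left(-10214 - 7679\right)} = - \frac{469504604}{13551 \left(-17893\right)} = \left(- \frac{469504604}{13551}\right) \left(- \frac{1}{17893}\right) = \frac{469504604}{242468043}$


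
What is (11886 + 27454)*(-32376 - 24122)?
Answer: -2222631320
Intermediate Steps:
(11886 + 27454)*(-32376 - 24122) = 39340*(-56498) = -2222631320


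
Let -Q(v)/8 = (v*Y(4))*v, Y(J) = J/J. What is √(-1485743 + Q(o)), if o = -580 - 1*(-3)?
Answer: 5*I*√165967 ≈ 2037.0*I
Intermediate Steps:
Y(J) = 1
o = -577 (o = -580 + 3 = -577)
Q(v) = -8*v² (Q(v) = -8*v*1*v = -8*v*v = -8*v²)
√(-1485743 + Q(o)) = √(-1485743 - 8*(-577)²) = √(-1485743 - 8*332929) = √(-1485743 - 2663432) = √(-4149175) = 5*I*√165967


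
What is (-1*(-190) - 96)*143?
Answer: 13442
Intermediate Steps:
(-1*(-190) - 96)*143 = (190 - 96)*143 = 94*143 = 13442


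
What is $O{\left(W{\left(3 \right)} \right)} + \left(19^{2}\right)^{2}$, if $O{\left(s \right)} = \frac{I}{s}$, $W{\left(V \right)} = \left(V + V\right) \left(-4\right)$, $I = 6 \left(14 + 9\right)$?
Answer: $\frac{521261}{4} \approx 1.3032 \cdot 10^{5}$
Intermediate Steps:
$I = 138$ ($I = 6 \cdot 23 = 138$)
$W{\left(V \right)} = - 8 V$ ($W{\left(V \right)} = 2 V \left(-4\right) = - 8 V$)
$O{\left(s \right)} = \frac{138}{s}$
$O{\left(W{\left(3 \right)} \right)} + \left(19^{2}\right)^{2} = \frac{138}{\left(-8\right) 3} + \left(19^{2}\right)^{2} = \frac{138}{-24} + 361^{2} = 138 \left(- \frac{1}{24}\right) + 130321 = - \frac{23}{4} + 130321 = \frac{521261}{4}$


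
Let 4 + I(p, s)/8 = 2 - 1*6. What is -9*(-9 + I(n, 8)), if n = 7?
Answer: 657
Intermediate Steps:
I(p, s) = -64 (I(p, s) = -32 + 8*(2 - 1*6) = -32 + 8*(2 - 6) = -32 + 8*(-4) = -32 - 32 = -64)
-9*(-9 + I(n, 8)) = -9*(-9 - 64) = -9*(-73) = 657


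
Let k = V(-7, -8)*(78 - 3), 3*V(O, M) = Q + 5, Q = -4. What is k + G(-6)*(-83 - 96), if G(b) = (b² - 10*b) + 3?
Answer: -17696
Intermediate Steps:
G(b) = 3 + b² - 10*b
V(O, M) = ⅓ (V(O, M) = (-4 + 5)/3 = (⅓)*1 = ⅓)
k = 25 (k = (78 - 3)/3 = (⅓)*75 = 25)
k + G(-6)*(-83 - 96) = 25 + (3 + (-6)² - 10*(-6))*(-83 - 96) = 25 + (3 + 36 + 60)*(-179) = 25 + 99*(-179) = 25 - 17721 = -17696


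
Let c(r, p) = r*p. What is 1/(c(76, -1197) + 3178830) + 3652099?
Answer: 11277163113943/3087858 ≈ 3.6521e+6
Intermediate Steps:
c(r, p) = p*r
1/(c(76, -1197) + 3178830) + 3652099 = 1/(-1197*76 + 3178830) + 3652099 = 1/(-90972 + 3178830) + 3652099 = 1/3087858 + 3652099 = 11277163113943/3087858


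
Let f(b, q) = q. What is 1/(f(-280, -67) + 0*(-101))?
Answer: -1/67 ≈ -0.014925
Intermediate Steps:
1/(f(-280, -67) + 0*(-101)) = 1/(-67 + 0*(-101)) = 1/(-67 + 0) = 1/(-67) = -1/67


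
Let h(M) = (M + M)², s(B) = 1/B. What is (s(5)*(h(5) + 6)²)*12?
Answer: 134832/5 ≈ 26966.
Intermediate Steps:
h(M) = 4*M² (h(M) = (2*M)² = 4*M²)
(s(5)*(h(5) + 6)²)*12 = ((4*5² + 6)²/5)*12 = ((4*25 + 6)²/5)*12 = ((100 + 6)²/5)*12 = ((⅕)*106²)*12 = ((⅕)*11236)*12 = (11236/5)*12 = 134832/5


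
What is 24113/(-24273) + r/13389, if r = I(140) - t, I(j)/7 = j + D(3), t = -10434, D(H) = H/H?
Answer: -15209008/108330399 ≈ -0.14039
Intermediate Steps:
D(H) = 1
I(j) = 7 + 7*j (I(j) = 7*(j + 1) = 7*(1 + j) = 7 + 7*j)
r = 11421 (r = (7 + 7*140) - 1*(-10434) = (7 + 980) + 10434 = 987 + 10434 = 11421)
24113/(-24273) + r/13389 = 24113/(-24273) + 11421/13389 = 24113*(-1/24273) + 11421*(1/13389) = -24113/24273 + 3807/4463 = -15209008/108330399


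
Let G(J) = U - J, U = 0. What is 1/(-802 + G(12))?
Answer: -1/814 ≈ -0.0012285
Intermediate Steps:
G(J) = -J (G(J) = 0 - J = -J)
1/(-802 + G(12)) = 1/(-802 - 1*12) = 1/(-802 - 12) = 1/(-814) = -1/814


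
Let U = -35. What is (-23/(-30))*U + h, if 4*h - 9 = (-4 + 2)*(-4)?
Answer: -271/12 ≈ -22.583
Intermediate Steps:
h = 17/4 (h = 9/4 + ((-4 + 2)*(-4))/4 = 9/4 + (-2*(-4))/4 = 9/4 + (1/4)*8 = 9/4 + 2 = 17/4 ≈ 4.2500)
(-23/(-30))*U + h = -23/(-30)*(-35) + 17/4 = -23*(-1/30)*(-35) + 17/4 = (23/30)*(-35) + 17/4 = -161/6 + 17/4 = -271/12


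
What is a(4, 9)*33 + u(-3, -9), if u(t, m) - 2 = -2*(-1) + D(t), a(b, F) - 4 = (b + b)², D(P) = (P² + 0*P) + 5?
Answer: 2262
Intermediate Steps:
D(P) = 5 + P² (D(P) = (P² + 0) + 5 = P² + 5 = 5 + P²)
a(b, F) = 4 + 4*b² (a(b, F) = 4 + (b + b)² = 4 + (2*b)² = 4 + 4*b²)
u(t, m) = 9 + t² (u(t, m) = 2 + (-2*(-1) + (5 + t²)) = 2 + (2 + (5 + t²)) = 2 + (7 + t²) = 9 + t²)
a(4, 9)*33 + u(-3, -9) = (4 + 4*4²)*33 + (9 + (-3)²) = (4 + 4*16)*33 + (9 + 9) = (4 + 64)*33 + 18 = 68*33 + 18 = 2244 + 18 = 2262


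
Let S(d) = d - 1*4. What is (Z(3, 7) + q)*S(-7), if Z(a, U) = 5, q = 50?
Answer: -605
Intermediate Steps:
S(d) = -4 + d (S(d) = d - 4 = -4 + d)
(Z(3, 7) + q)*S(-7) = (5 + 50)*(-4 - 7) = 55*(-11) = -605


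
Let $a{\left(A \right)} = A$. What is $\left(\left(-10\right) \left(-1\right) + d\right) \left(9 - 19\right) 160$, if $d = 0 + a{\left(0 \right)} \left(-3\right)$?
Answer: $-16000$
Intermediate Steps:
$d = 0$ ($d = 0 + 0 \left(-3\right) = 0 + 0 = 0$)
$\left(\left(-10\right) \left(-1\right) + d\right) \left(9 - 19\right) 160 = \left(\left(-10\right) \left(-1\right) + 0\right) \left(9 - 19\right) 160 = \left(10 + 0\right) \left(-10\right) 160 = 10 \left(-10\right) 160 = \left(-100\right) 160 = -16000$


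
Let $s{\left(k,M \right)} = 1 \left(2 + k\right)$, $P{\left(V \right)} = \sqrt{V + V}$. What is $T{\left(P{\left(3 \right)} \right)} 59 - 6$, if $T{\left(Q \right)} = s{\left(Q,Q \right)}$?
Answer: $112 + 59 \sqrt{6} \approx 256.52$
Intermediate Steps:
$P{\left(V \right)} = \sqrt{2} \sqrt{V}$ ($P{\left(V \right)} = \sqrt{2 V} = \sqrt{2} \sqrt{V}$)
$s{\left(k,M \right)} = 2 + k$
$T{\left(Q \right)} = 2 + Q$
$T{\left(P{\left(3 \right)} \right)} 59 - 6 = \left(2 + \sqrt{2} \sqrt{3}\right) 59 - 6 = \left(2 + \sqrt{6}\right) 59 - 6 = \left(118 + 59 \sqrt{6}\right) - 6 = 112 + 59 \sqrt{6}$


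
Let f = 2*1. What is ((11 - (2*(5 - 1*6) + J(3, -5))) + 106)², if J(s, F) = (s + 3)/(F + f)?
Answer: 14641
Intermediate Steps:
f = 2
J(s, F) = (3 + s)/(2 + F) (J(s, F) = (s + 3)/(F + 2) = (3 + s)/(2 + F))
((11 - (2*(5 - 1*6) + J(3, -5))) + 106)² = ((11 - (2*(5 - 1*6) + (3 + 3)/(2 - 5))) + 106)² = ((11 - (2*(5 - 6) + 6/(-3))) + 106)² = ((11 - (2*(-1) - ⅓*6)) + 106)² = ((11 - (-2 - 2)) + 106)² = ((11 - 1*(-4)) + 106)² = ((11 + 4) + 106)² = (15 + 106)² = 121² = 14641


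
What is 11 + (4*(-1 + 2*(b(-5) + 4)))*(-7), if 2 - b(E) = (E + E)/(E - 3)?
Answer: -227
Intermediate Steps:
b(E) = 2 - 2*E/(-3 + E) (b(E) = 2 - (E + E)/(E - 3) = 2 - 2*E/(-3 + E))
11 + (4*(-1 + 2*(b(-5) + 4)))*(-7) = 11 + (4*(-1 + 2*(-6/(-3 - 5) + 4)))*(-7) = 11 + (4*(-1 + 2*(-6/(-8) + 4)))*(-7) = 11 + (4*(-1 + 2*(-6*(-1/8) + 4)))*(-7) = 11 + (4*(-1 + 2*(3/4 + 4)))*(-7) = 11 + (4*(-1 + 2*(19/4)))*(-7) = 11 + (4*(-1 + 19/2))*(-7) = 11 + (4*(17/2))*(-7) = 11 + 34*(-7) = 11 - 238 = -227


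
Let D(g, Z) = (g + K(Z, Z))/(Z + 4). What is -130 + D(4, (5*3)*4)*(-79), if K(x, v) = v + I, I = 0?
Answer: -209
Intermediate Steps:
K(x, v) = v (K(x, v) = v + 0 = v)
D(g, Z) = (Z + g)/(4 + Z) (D(g, Z) = (g + Z)/(Z + 4) = (Z + g)/(4 + Z))
-130 + D(4, (5*3)*4)*(-79) = -130 + (((5*3)*4 + 4)/(4 + (5*3)*4))*(-79) = -130 + ((15*4 + 4)/(4 + 15*4))*(-79) = -130 + ((60 + 4)/(4 + 60))*(-79) = -130 + (64/64)*(-79) = -130 + ((1/64)*64)*(-79) = -130 + 1*(-79) = -130 - 79 = -209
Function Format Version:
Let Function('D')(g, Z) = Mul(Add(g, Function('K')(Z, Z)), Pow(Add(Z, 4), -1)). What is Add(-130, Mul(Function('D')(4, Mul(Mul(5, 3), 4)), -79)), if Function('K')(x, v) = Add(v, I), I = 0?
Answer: -209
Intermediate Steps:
Function('K')(x, v) = v (Function('K')(x, v) = Add(v, 0) = v)
Function('D')(g, Z) = Mul(Pow(Add(4, Z), -1), Add(Z, g)) (Function('D')(g, Z) = Mul(Add(g, Z), Pow(Add(Z, 4), -1)) = Mul(Add(Z, g), Pow(Add(4, Z), -1)) = Mul(Pow(Add(4, Z), -1), Add(Z, g)))
Add(-130, Mul(Function('D')(4, Mul(Mul(5, 3), 4)), -79)) = Add(-130, Mul(Mul(Pow(Add(4, Mul(Mul(5, 3), 4)), -1), Add(Mul(Mul(5, 3), 4), 4)), -79)) = Add(-130, Mul(Mul(Pow(Add(4, Mul(15, 4)), -1), Add(Mul(15, 4), 4)), -79)) = Add(-130, Mul(Mul(Pow(Add(4, 60), -1), Add(60, 4)), -79)) = Add(-130, Mul(Mul(Pow(64, -1), 64), -79)) = Add(-130, Mul(Mul(Rational(1, 64), 64), -79)) = Add(-130, Mul(1, -79)) = Add(-130, -79) = -209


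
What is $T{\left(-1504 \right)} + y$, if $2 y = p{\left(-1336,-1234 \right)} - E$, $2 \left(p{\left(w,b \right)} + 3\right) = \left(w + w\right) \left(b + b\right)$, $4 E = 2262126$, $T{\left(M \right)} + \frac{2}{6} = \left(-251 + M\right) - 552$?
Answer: $\frac{16362593}{12} \approx 1.3636 \cdot 10^{6}$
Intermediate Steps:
$T{\left(M \right)} = - \frac{2410}{3} + M$ ($T{\left(M \right)} = - \frac{1}{3} + \left(\left(-251 + M\right) - 552\right) = - \frac{1}{3} + \left(-803 + M\right) = - \frac{2410}{3} + M$)
$E = \frac{1131063}{2}$ ($E = \frac{1}{4} \cdot 2262126 = \frac{1131063}{2} \approx 5.6553 \cdot 10^{5}$)
$p{\left(w,b \right)} = -3 + 2 b w$ ($p{\left(w,b \right)} = -3 + \frac{\left(w + w\right) \left(b + b\right)}{2} = -3 + \frac{2 w 2 b}{2} = -3 + \frac{4 b w}{2} = -3 + 2 b w$)
$y = \frac{5463427}{4}$ ($y = \frac{\left(-3 + 2 \left(-1234\right) \left(-1336\right)\right) - \frac{1131063}{2}}{2} = \frac{\left(-3 + 3297248\right) - \frac{1131063}{2}}{2} = \frac{3297245 - \frac{1131063}{2}}{2} = \frac{1}{2} \cdot \frac{5463427}{2} = \frac{5463427}{4} \approx 1.3659 \cdot 10^{6}$)
$T{\left(-1504 \right)} + y = \left(- \frac{2410}{3} - 1504\right) + \frac{5463427}{4} = - \frac{6922}{3} + \frac{5463427}{4} = \frac{16362593}{12}$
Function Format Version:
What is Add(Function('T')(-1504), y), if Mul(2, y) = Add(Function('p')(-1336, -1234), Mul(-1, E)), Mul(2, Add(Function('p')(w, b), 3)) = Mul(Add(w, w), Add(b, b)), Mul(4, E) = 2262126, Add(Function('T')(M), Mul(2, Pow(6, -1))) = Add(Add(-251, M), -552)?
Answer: Rational(16362593, 12) ≈ 1.3636e+6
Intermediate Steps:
Function('T')(M) = Add(Rational(-2410, 3), M) (Function('T')(M) = Add(Rational(-1, 3), Add(Add(-251, M), -552)) = Add(Rational(-1, 3), Add(-803, M)) = Add(Rational(-2410, 3), M))
E = Rational(1131063, 2) (E = Mul(Rational(1, 4), 2262126) = Rational(1131063, 2) ≈ 5.6553e+5)
Function('p')(w, b) = Add(-3, Mul(2, b, w)) (Function('p')(w, b) = Add(-3, Mul(Rational(1, 2), Mul(Add(w, w), Add(b, b)))) = Add(-3, Mul(Rational(1, 2), Mul(Mul(2, w), Mul(2, b)))) = Add(-3, Mul(Rational(1, 2), Mul(4, b, w))) = Add(-3, Mul(2, b, w)))
y = Rational(5463427, 4) (y = Mul(Rational(1, 2), Add(Add(-3, Mul(2, -1234, -1336)), Mul(-1, Rational(1131063, 2)))) = Mul(Rational(1, 2), Add(Add(-3, 3297248), Rational(-1131063, 2))) = Mul(Rational(1, 2), Add(3297245, Rational(-1131063, 2))) = Mul(Rational(1, 2), Rational(5463427, 2)) = Rational(5463427, 4) ≈ 1.3659e+6)
Add(Function('T')(-1504), y) = Add(Add(Rational(-2410, 3), -1504), Rational(5463427, 4)) = Add(Rational(-6922, 3), Rational(5463427, 4)) = Rational(16362593, 12)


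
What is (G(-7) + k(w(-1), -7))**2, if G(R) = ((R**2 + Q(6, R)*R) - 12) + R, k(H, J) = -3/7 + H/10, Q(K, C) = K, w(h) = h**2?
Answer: 744769/4900 ≈ 151.99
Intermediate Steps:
k(H, J) = -3/7 + H/10 (k(H, J) = -3*1/7 + H*(1/10) = -3/7 + H/10)
G(R) = -12 + R**2 + 7*R (G(R) = ((R**2 + 6*R) - 12) + R = (-12 + R**2 + 6*R) + R = -12 + R**2 + 7*R)
(G(-7) + k(w(-1), -7))**2 = ((-12 + (-7)**2 + 7*(-7)) + (-3/7 + (1/10)*(-1)**2))**2 = ((-12 + 49 - 49) + (-3/7 + (1/10)*1))**2 = (-12 + (-3/7 + 1/10))**2 = (-12 - 23/70)**2 = (-863/70)**2 = 744769/4900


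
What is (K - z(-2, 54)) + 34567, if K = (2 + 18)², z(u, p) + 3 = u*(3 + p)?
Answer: 35084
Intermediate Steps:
z(u, p) = -3 + u*(3 + p)
K = 400 (K = 20² = 400)
(K - z(-2, 54)) + 34567 = (400 - (-3 + 3*(-2) + 54*(-2))) + 34567 = (400 - (-3 - 6 - 108)) + 34567 = (400 - 1*(-117)) + 34567 = (400 + 117) + 34567 = 517 + 34567 = 35084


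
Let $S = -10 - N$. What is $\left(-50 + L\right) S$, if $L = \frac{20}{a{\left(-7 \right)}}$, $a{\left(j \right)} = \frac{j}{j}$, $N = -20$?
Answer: $-300$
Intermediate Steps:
$a{\left(j \right)} = 1$
$S = 10$ ($S = -10 - -20 = -10 + 20 = 10$)
$L = 20$ ($L = \frac{20}{1} = 20 \cdot 1 = 20$)
$\left(-50 + L\right) S = \left(-50 + 20\right) 10 = \left(-30\right) 10 = -300$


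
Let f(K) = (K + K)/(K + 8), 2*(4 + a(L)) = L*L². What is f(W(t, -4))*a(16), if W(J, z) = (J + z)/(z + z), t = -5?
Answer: 504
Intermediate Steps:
W(J, z) = (J + z)/(2*z) (W(J, z) = (J + z)/((2*z)) = (J + z)*(1/(2*z)) = (J + z)/(2*z))
a(L) = -4 + L³/2 (a(L) = -4 + (L*L²)/2 = -4 + L³/2)
f(K) = 2*K/(8 + K) (f(K) = (2*K)/(8 + K) = 2*K/(8 + K))
f(W(t, -4))*a(16) = (2*((½)*(-5 - 4)/(-4))/(8 + (½)*(-5 - 4)/(-4)))*(-4 + (½)*16³) = (2*((½)*(-¼)*(-9))/(8 + (½)*(-¼)*(-9)))*(-4 + (½)*4096) = (2*(9/8)/(8 + 9/8))*(-4 + 2048) = (2*(9/8)/(73/8))*2044 = (2*(9/8)*(8/73))*2044 = (18/73)*2044 = 504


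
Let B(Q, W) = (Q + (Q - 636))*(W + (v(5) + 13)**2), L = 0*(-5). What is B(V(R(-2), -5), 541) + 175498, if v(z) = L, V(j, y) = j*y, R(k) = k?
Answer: -261862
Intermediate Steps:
L = 0
v(z) = 0
B(Q, W) = (-636 + 2*Q)*(169 + W) (B(Q, W) = (Q + (Q - 636))*(W + (0 + 13)**2) = (Q + (-636 + Q))*(W + 13**2) = (-636 + 2*Q)*(W + 169) = (-636 + 2*Q)*(169 + W))
B(V(R(-2), -5), 541) + 175498 = (-107484 - 636*541 + 338*(-2*(-5)) + 2*(-2*(-5))*541) + 175498 = (-107484 - 344076 + 338*10 + 2*10*541) + 175498 = (-107484 - 344076 + 3380 + 10820) + 175498 = -437360 + 175498 = -261862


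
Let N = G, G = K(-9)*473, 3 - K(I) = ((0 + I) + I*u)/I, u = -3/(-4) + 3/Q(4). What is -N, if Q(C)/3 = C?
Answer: -473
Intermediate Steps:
Q(C) = 3*C
u = 1 (u = -3/(-4) + 3/((3*4)) = -3*(-¼) + 3/12 = ¾ + 3*(1/12) = ¾ + ¼ = 1)
K(I) = 1 (K(I) = 3 - ((0 + I) + I*1)/I = 3 - (I + I)/I = 3 - 2*I/I = 3 - 1*2 = 3 - 2 = 1)
G = 473 (G = 1*473 = 473)
N = 473
-N = -1*473 = -473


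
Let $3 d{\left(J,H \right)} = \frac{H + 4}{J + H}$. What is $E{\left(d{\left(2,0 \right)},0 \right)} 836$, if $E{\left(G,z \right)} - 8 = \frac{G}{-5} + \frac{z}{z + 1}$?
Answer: $\frac{98648}{15} \approx 6576.5$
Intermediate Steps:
$d{\left(J,H \right)} = \frac{4 + H}{3 \left(H + J\right)}$ ($d{\left(J,H \right)} = \frac{\left(H + 4\right) \frac{1}{J + H}}{3} = \frac{\left(4 + H\right) \frac{1}{H + J}}{3} = \frac{\frac{1}{H + J} \left(4 + H\right)}{3} = \frac{4 + H}{3 \left(H + J\right)}$)
$E{\left(G,z \right)} = 8 - \frac{G}{5} + \frac{z}{1 + z}$ ($E{\left(G,z \right)} = 8 + \left(\frac{G}{-5} + \frac{z}{z + 1}\right) = 8 + \left(G \left(- \frac{1}{5}\right) + \frac{z}{1 + z}\right) = 8 - \left(\frac{G}{5} - \frac{z}{1 + z}\right) = 8 - \frac{G}{5} + \frac{z}{1 + z}$)
$E{\left(d{\left(2,0 \right)},0 \right)} 836 = \frac{40 - \frac{4 + 0}{3 \left(0 + 2\right)} + 45 \cdot 0 - \frac{4 + 0}{3 \left(0 + 2\right)} 0}{5 \left(1 + 0\right)} 836 = \frac{40 - \frac{1}{3} \cdot \frac{1}{2} \cdot 4 + 0 - \frac{1}{3} \cdot \frac{1}{2} \cdot 4 \cdot 0}{5 \cdot 1} \cdot 836 = \frac{1}{5} \cdot 1 \left(40 - \frac{1}{3} \cdot \frac{1}{2} \cdot 4 + 0 - \frac{1}{3} \cdot \frac{1}{2} \cdot 4 \cdot 0\right) 836 = \frac{1}{5} \cdot 1 \left(40 - \frac{2}{3} + 0 - \frac{2}{3} \cdot 0\right) 836 = \frac{1}{5} \cdot 1 \left(40 - \frac{2}{3} + 0 + 0\right) 836 = \frac{1}{5} \cdot 1 \cdot \frac{118}{3} \cdot 836 = \frac{118}{15} \cdot 836 = \frac{98648}{15}$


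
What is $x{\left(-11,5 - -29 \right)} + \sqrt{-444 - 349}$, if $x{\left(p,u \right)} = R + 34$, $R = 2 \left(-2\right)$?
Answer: $30 + i \sqrt{793} \approx 30.0 + 28.16 i$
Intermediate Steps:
$R = -4$
$x{\left(p,u \right)} = 30$ ($x{\left(p,u \right)} = -4 + 34 = 30$)
$x{\left(-11,5 - -29 \right)} + \sqrt{-444 - 349} = 30 + \sqrt{-444 - 349} = 30 + \sqrt{-793} = 30 + i \sqrt{793}$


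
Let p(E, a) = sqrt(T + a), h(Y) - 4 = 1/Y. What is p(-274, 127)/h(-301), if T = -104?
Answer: 301*sqrt(23)/1203 ≈ 1.2000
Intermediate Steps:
h(Y) = 4 + 1/Y
p(E, a) = sqrt(-104 + a)
p(-274, 127)/h(-301) = sqrt(-104 + 127)/(4 + 1/(-301)) = sqrt(23)/(4 - 1/301) = sqrt(23)/(1203/301) = sqrt(23)*(301/1203) = 301*sqrt(23)/1203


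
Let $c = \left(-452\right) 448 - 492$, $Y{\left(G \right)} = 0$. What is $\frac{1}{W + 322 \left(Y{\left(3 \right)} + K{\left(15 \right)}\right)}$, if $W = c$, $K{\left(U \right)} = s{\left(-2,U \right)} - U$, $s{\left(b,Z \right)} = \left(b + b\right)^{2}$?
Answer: $- \frac{1}{202666} \approx -4.9342 \cdot 10^{-6}$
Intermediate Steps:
$s{\left(b,Z \right)} = 4 b^{2}$ ($s{\left(b,Z \right)} = \left(2 b\right)^{2} = 4 b^{2}$)
$K{\left(U \right)} = 16 - U$ ($K{\left(U \right)} = 4 \left(-2\right)^{2} - U = 4 \cdot 4 - U = 16 - U$)
$c = -202988$ ($c = -202496 - 492 = -202988$)
$W = -202988$
$\frac{1}{W + 322 \left(Y{\left(3 \right)} + K{\left(15 \right)}\right)} = \frac{1}{-202988 + 322 \left(0 + \left(16 - 15\right)\right)} = \frac{1}{-202988 + 322 \left(0 + 1\right)} = \frac{1}{-202988 + 322 \cdot 1} = \frac{1}{-202988 + 322} = \frac{1}{-202666} = - \frac{1}{202666}$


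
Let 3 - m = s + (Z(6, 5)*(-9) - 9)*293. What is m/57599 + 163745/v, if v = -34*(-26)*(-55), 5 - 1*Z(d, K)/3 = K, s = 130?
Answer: -1861902411/560092676 ≈ -3.3243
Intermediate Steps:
Z(d, K) = 15 - 3*K
v = -48620 (v = 884*(-55) = -48620)
m = 2510 (m = 3 - (130 + ((15 - 3*5)*(-9) - 9)*293) = 3 - (130 + ((15 - 15)*(-9) - 9)*293) = 3 - (130 + (0*(-9) - 9)*293) = 3 - (130 + (0 - 9)*293) = 3 - (130 - 9*293) = 3 - (130 - 2637) = 3 - 1*(-2507) = 3 + 2507 = 2510)
m/57599 + 163745/v = 2510/57599 + 163745/(-48620) = 2510*(1/57599) + 163745*(-1/48620) = 2510/57599 - 32749/9724 = -1861902411/560092676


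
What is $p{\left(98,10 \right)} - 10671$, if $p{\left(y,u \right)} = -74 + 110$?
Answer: $-10635$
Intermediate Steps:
$p{\left(y,u \right)} = 36$
$p{\left(98,10 \right)} - 10671 = 36 - 10671 = -10635$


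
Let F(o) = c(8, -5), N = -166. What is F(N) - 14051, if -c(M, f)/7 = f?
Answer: -14016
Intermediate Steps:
c(M, f) = -7*f
F(o) = 35 (F(o) = -7*(-5) = 35)
F(N) - 14051 = 35 - 14051 = -14016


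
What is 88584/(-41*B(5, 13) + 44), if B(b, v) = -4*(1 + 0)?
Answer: 11073/26 ≈ 425.88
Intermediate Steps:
B(b, v) = -4 (B(b, v) = -4*1 = -4)
88584/(-41*B(5, 13) + 44) = 88584/(-41*(-4) + 44) = 88584/(164 + 44) = 88584/208 = 88584*(1/208) = 11073/26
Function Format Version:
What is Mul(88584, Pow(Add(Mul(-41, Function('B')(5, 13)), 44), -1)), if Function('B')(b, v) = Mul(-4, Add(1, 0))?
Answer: Rational(11073, 26) ≈ 425.88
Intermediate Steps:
Function('B')(b, v) = -4 (Function('B')(b, v) = Mul(-4, 1) = -4)
Mul(88584, Pow(Add(Mul(-41, Function('B')(5, 13)), 44), -1)) = Mul(88584, Pow(Add(Mul(-41, -4), 44), -1)) = Mul(88584, Pow(Add(164, 44), -1)) = Mul(88584, Pow(208, -1)) = Mul(88584, Rational(1, 208)) = Rational(11073, 26)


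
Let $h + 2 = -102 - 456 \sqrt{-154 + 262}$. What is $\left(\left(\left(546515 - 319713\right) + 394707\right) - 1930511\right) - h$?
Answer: $-1308898 + 2736 \sqrt{3} \approx -1.3042 \cdot 10^{6}$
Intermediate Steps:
$h = -104 - 2736 \sqrt{3}$ ($h = -2 - \left(102 + 456 \sqrt{-154 + 262}\right) = -2 - \left(102 + 456 \sqrt{108}\right) = -2 - \left(102 + 456 \cdot 6 \sqrt{3}\right) = -2 - \left(102 + 2736 \sqrt{3}\right) = -104 - 2736 \sqrt{3} \approx -4842.9$)
$\left(\left(\left(546515 - 319713\right) + 394707\right) - 1930511\right) - h = \left(\left(\left(546515 - 319713\right) + 394707\right) - 1930511\right) - \left(-104 - 2736 \sqrt{3}\right) = \left(\left(226802 + 394707\right) - 1930511\right) + \left(104 + 2736 \sqrt{3}\right) = \left(621509 - 1930511\right) + \left(104 + 2736 \sqrt{3}\right) = -1309002 + \left(104 + 2736 \sqrt{3}\right) = -1308898 + 2736 \sqrt{3}$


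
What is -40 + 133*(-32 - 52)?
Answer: -11212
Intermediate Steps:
-40 + 133*(-32 - 52) = -40 + 133*(-84) = -40 - 11172 = -11212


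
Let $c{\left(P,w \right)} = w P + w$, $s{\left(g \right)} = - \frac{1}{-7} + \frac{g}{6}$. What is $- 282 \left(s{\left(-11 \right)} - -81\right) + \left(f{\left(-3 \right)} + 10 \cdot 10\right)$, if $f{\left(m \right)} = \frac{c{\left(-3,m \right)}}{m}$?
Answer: $- \frac{155871}{7} \approx -22267.0$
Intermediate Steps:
$s{\left(g \right)} = \frac{1}{7} + \frac{g}{6}$ ($s{\left(g \right)} = \left(-1\right) \left(- \frac{1}{7}\right) + g \frac{1}{6} = \frac{1}{7} + \frac{g}{6}$)
$c{\left(P,w \right)} = w + P w$ ($c{\left(P,w \right)} = P w + w = w + P w$)
$f{\left(m \right)} = -2$ ($f{\left(m \right)} = \frac{m \left(1 - 3\right)}{m} = \frac{m \left(-2\right)}{m} = \frac{\left(-2\right) m}{m} = -2$)
$- 282 \left(s{\left(-11 \right)} - -81\right) + \left(f{\left(-3 \right)} + 10 \cdot 10\right) = - 282 \left(\left(\frac{1}{7} + \frac{1}{6} \left(-11\right)\right) - -81\right) + \left(-2 + 10 \cdot 10\right) = - 282 \left(\left(\frac{1}{7} - \frac{11}{6}\right) + 81\right) + \left(-2 + 100\right) = - 282 \left(- \frac{71}{42} + 81\right) + 98 = \left(-282\right) \frac{3331}{42} + 98 = - \frac{156557}{7} + 98 = - \frac{155871}{7}$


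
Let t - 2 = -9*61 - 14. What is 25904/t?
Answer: -25904/561 ≈ -46.175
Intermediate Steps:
t = -561 (t = 2 + (-9*61 - 14) = 2 + (-549 - 14) = 2 - 563 = -561)
25904/t = 25904/(-561) = 25904*(-1/561) = -25904/561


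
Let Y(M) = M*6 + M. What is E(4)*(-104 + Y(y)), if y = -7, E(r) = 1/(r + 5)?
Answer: -17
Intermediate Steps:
E(r) = 1/(5 + r)
Y(M) = 7*M (Y(M) = 6*M + M = 7*M)
E(4)*(-104 + Y(y)) = (-104 + 7*(-7))/(5 + 4) = (-104 - 49)/9 = (1/9)*(-153) = -17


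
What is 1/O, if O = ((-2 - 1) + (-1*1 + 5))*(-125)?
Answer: -1/125 ≈ -0.0080000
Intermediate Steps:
O = -125 (O = (-3 + (-1 + 5))*(-125) = (-3 + 4)*(-125) = 1*(-125) = -125)
1/O = 1/(-125) = -1/125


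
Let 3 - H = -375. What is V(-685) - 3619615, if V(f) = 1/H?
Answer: -1368214469/378 ≈ -3.6196e+6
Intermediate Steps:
H = 378 (H = 3 - 1*(-375) = 3 + 375 = 378)
V(f) = 1/378
V(-685) - 3619615 = 1/378 - 3619615 = -1368214469/378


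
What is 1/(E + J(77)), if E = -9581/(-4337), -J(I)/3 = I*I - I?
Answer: -4337/76130791 ≈ -5.6968e-5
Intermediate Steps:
J(I) = -3*I² + 3*I (J(I) = -3*(I*I - I) = -3*(I² - I) = -3*I² + 3*I)
E = 9581/4337 (E = -9581*(-1/4337) = 9581/4337 ≈ 2.2091)
1/(E + J(77)) = 1/(9581/4337 + 3*77*(1 - 1*77)) = 1/(9581/4337 + 3*77*(1 - 77)) = 1/(9581/4337 + 3*77*(-76)) = 1/(9581/4337 - 17556) = 1/(-76130791/4337) = -4337/76130791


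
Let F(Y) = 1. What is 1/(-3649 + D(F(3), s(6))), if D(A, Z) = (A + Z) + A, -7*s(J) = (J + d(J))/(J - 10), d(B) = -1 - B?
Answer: -28/102117 ≈ -0.00027420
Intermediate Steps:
s(J) = 1/(7*(-10 + J)) (s(J) = -(J + (-1 - J))/(7*(J - 10)) = -(-1)/(7*(-10 + J)) = 1/(7*(-10 + J)))
D(A, Z) = Z + 2*A
1/(-3649 + D(F(3), s(6))) = 1/(-3649 + (1/(7*(-10 + 6)) + 2*1)) = 1/(-3649 + ((⅐)/(-4) + 2)) = 1/(-3649 + ((⅐)*(-¼) + 2)) = 1/(-3649 + (-1/28 + 2)) = 1/(-3649 + 55/28) = 1/(-102117/28) = -28/102117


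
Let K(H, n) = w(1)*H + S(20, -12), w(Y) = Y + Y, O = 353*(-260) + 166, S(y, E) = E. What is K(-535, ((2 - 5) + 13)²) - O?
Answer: 90532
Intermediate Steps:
O = -91614 (O = -91780 + 166 = -91614)
w(Y) = 2*Y
K(H, n) = -12 + 2*H (K(H, n) = (2*1)*H - 12 = 2*H - 12 = -12 + 2*H)
K(-535, ((2 - 5) + 13)²) - O = (-12 + 2*(-535)) - 1*(-91614) = (-12 - 1070) + 91614 = -1082 + 91614 = 90532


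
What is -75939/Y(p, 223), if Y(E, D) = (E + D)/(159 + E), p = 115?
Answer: -10403643/169 ≈ -61560.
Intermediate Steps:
Y(E, D) = (D + E)/(159 + E)
-75939/Y(p, 223) = -75939*(159 + 115)/(223 + 115) = -75939/(338/274) = -75939/((1/274)*338) = -75939/169/137 = -75939*137/169 = -10403643/169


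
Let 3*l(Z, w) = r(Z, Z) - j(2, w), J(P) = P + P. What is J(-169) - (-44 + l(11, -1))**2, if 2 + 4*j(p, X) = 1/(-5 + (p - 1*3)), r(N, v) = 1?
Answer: -11555353/5184 ≈ -2229.0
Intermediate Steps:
J(P) = 2*P
j(p, X) = -1/2 + 1/(4*(-8 + p)) (j(p, X) = -1/2 + 1/(4*(-5 + (p - 1*3))) = -1/2 + 1/(4*(-5 + (p - 3))) = -1/2 + 1/(4*(-5 + (-3 + p))) = -1/2 + 1/(4*(-8 + p)))
l(Z, w) = 37/72 (l(Z, w) = (1 - (17 - 2*2)/(4*(-8 + 2)))/3 = (1 - (17 - 4)/(4*(-6)))/3 = (1 - (-1)*13/(4*6))/3 = (1 - 1*(-13/24))/3 = (1 + 13/24)/3 = (1/3)*(37/24) = 37/72)
J(-169) - (-44 + l(11, -1))**2 = 2*(-169) - (-44 + 37/72)**2 = -338 - (-3131/72)**2 = -338 - 1*9803161/5184 = -338 - 9803161/5184 = -11555353/5184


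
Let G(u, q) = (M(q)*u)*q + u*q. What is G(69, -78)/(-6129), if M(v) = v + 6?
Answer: -42458/681 ≈ -62.347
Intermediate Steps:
M(v) = 6 + v
G(u, q) = q*u + q*u*(6 + q) (G(u, q) = ((6 + q)*u)*q + u*q = (u*(6 + q))*q + q*u = q*u*(6 + q) + q*u = q*u + q*u*(6 + q))
G(69, -78)/(-6129) = -78*69*(7 - 78)/(-6129) = -78*69*(-71)*(-1/6129) = 382122*(-1/6129) = -42458/681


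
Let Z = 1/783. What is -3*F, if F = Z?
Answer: -1/261 ≈ -0.0038314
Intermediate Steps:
Z = 1/783 ≈ 0.0012771
F = 1/783 ≈ 0.0012771
-3*F = -3*1/783 = -1/261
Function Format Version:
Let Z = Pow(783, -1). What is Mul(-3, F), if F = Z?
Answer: Rational(-1, 261) ≈ -0.0038314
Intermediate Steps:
Z = Rational(1, 783) ≈ 0.0012771
F = Rational(1, 783) ≈ 0.0012771
Mul(-3, F) = Mul(-3, Rational(1, 783)) = Rational(-1, 261)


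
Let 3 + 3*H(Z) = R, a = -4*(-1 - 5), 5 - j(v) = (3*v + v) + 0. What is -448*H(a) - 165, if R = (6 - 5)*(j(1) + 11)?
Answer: -1509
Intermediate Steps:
j(v) = 5 - 4*v (j(v) = 5 - ((3*v + v) + 0) = 5 - (4*v + 0) = 5 - 4*v)
a = 24 (a = -4*(-6) = 24)
R = 12 (R = (6 - 5)*((5 - 4*1) + 11) = 1*((5 - 4) + 11) = 1*(1 + 11) = 1*12 = 12)
H(Z) = 3 (H(Z) = -1 + (1/3)*12 = -1 + 4 = 3)
-448*H(a) - 165 = -448*3 - 165 = -1344 - 165 = -1509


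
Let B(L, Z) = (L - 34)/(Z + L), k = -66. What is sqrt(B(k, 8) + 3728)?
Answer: 3*sqrt(348522)/29 ≈ 61.071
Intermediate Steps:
B(L, Z) = (-34 + L)/(L + Z)
sqrt(B(k, 8) + 3728) = sqrt((-34 - 66)/(-66 + 8) + 3728) = sqrt(-100/(-58) + 3728) = sqrt(-1/58*(-100) + 3728) = sqrt(50/29 + 3728) = sqrt(108162/29) = 3*sqrt(348522)/29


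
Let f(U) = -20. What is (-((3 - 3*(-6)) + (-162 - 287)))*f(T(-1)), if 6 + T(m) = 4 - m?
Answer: -8560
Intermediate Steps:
T(m) = -2 - m (T(m) = -6 + (4 - m) = -2 - m)
(-((3 - 3*(-6)) + (-162 - 287)))*f(T(-1)) = -((3 - 3*(-6)) + (-162 - 287))*(-20) = -((3 + 18) - 449)*(-20) = -(21 - 449)*(-20) = -1*(-428)*(-20) = 428*(-20) = -8560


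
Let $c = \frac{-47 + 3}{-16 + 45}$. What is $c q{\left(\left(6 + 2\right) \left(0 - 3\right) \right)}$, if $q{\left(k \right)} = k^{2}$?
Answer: $- \frac{25344}{29} \approx -873.93$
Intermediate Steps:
$c = - \frac{44}{29} \approx -1.5172$
$c q{\left(\left(6 + 2\right) \left(0 - 3\right) \right)} = - \frac{44 \left(\left(6 + 2\right) \left(0 - 3\right)\right)^{2}}{29} = - \frac{44 \left(8 \left(-3\right)\right)^{2}}{29} = - \frac{44 \left(-24\right)^{2}}{29} = \left(- \frac{44}{29}\right) 576 = - \frac{25344}{29}$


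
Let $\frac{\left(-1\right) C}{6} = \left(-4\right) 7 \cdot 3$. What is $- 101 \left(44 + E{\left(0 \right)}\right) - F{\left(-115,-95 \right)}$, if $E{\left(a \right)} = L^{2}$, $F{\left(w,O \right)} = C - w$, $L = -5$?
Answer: $-7588$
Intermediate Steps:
$C = 504$ ($C = - 6 \left(-4\right) 7 \cdot 3 = - 6 \left(\left(-28\right) 3\right) = \left(-6\right) \left(-84\right) = 504$)
$F{\left(w,O \right)} = 504 - w$
$E{\left(a \right)} = 25$ ($E{\left(a \right)} = \left(-5\right)^{2} = 25$)
$- 101 \left(44 + E{\left(0 \right)}\right) - F{\left(-115,-95 \right)} = - 101 \left(44 + 25\right) - \left(504 - -115\right) = \left(-101\right) 69 - \left(504 + 115\right) = -6969 - 619 = -7588$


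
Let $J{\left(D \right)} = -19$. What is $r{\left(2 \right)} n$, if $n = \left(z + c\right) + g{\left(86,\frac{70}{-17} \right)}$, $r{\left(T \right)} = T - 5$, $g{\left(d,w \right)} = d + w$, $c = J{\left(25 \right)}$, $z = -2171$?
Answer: $\frac{107514}{17} \approx 6324.4$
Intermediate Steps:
$c = -19$
$r{\left(T \right)} = -5 + T$
$n = - \frac{35838}{17}$ ($n = \left(-2171 - 19\right) + \left(86 + \frac{70}{-17}\right) = -2190 + \left(86 + 70 \left(- \frac{1}{17}\right)\right) = -2190 + \left(86 - \frac{70}{17}\right) = -2190 + \frac{1392}{17} = - \frac{35838}{17} \approx -2108.1$)
$r{\left(2 \right)} n = \left(-5 + 2\right) \left(- \frac{35838}{17}\right) = \left(-3\right) \left(- \frac{35838}{17}\right) = \frac{107514}{17}$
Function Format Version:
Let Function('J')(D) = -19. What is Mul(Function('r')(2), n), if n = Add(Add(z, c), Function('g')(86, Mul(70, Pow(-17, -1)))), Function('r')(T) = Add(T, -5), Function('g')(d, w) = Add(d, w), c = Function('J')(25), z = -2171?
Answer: Rational(107514, 17) ≈ 6324.4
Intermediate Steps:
c = -19
Function('r')(T) = Add(-5, T)
n = Rational(-35838, 17) (n = Add(Add(-2171, -19), Add(86, Mul(70, Pow(-17, -1)))) = Add(-2190, Add(86, Mul(70, Rational(-1, 17)))) = Add(-2190, Add(86, Rational(-70, 17))) = Add(-2190, Rational(1392, 17)) = Rational(-35838, 17) ≈ -2108.1)
Mul(Function('r')(2), n) = Mul(Add(-5, 2), Rational(-35838, 17)) = Mul(-3, Rational(-35838, 17)) = Rational(107514, 17)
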